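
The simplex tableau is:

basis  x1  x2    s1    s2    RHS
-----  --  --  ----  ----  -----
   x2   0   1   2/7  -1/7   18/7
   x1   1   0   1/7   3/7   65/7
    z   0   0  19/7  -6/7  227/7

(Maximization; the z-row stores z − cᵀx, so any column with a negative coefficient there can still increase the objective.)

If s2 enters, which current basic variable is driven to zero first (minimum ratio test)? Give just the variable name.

Ratios: row 1 (x2): entry -1/7 ≤ 0, skip; row 2 (x1): (65/7)/(3/7) = 65/3.
Minimum ratio 65/3 is in the x1 row, so x1 leaves.

x1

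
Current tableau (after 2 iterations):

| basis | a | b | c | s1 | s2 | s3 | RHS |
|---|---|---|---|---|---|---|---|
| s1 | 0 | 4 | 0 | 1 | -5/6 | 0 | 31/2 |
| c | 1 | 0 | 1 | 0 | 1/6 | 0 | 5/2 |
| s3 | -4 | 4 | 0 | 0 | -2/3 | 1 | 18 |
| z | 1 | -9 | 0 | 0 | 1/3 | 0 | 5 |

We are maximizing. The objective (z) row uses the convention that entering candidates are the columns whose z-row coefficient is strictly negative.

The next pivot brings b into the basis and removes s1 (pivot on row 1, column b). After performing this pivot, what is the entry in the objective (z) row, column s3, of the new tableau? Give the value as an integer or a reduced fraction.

Pivot element is row 1, column b: 4.
Normalize row 1: new (row 1, s3) = 0/4 = 0.
z-row ← z-row − (-9)·(new row 1): 0 − (-9)·0 = 0.

0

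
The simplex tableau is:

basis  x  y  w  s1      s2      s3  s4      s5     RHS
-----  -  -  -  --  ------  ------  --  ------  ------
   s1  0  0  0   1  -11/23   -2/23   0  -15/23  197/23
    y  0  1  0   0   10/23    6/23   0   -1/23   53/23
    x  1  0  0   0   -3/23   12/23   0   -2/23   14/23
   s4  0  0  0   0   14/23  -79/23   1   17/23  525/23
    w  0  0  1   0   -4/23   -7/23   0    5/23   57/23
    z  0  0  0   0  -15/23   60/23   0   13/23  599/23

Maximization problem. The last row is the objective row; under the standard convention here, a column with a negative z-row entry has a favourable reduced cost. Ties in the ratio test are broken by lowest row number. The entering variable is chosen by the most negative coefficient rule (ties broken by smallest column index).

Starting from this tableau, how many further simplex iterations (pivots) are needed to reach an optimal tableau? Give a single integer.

pivot: s2 in, y out → z = 59/2
No improving column remains; optimal.

1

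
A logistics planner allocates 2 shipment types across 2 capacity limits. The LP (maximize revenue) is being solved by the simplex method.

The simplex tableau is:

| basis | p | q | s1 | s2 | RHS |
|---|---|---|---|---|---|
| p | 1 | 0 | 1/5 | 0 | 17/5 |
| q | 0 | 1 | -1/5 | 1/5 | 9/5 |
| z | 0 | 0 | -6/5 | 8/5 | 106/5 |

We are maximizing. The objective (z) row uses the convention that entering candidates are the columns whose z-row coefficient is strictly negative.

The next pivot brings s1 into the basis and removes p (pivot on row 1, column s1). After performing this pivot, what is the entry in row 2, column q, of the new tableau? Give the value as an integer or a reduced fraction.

Pivot element is row 1, column s1: 1/5.
Normalize row 1: new (row 1, q) = 0/(1/5) = 0.
row 2 ← row 2 − (-1/5)·(new row 1): 1 − (-1/5)·0 = 1.

1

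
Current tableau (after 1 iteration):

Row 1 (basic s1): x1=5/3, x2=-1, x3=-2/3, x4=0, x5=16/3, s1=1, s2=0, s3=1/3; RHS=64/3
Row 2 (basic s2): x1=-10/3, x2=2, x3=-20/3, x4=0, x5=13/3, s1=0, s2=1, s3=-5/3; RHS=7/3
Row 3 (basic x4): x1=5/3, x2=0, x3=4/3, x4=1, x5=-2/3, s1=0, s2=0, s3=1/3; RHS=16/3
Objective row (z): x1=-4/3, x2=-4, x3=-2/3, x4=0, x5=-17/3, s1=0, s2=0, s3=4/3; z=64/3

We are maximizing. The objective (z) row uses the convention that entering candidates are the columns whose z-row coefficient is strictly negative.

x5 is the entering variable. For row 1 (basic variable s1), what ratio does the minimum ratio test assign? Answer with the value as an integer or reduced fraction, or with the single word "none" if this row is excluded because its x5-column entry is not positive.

Ratio = RHS / (x5 entry) = (64/3) / (16/3) = 4.

4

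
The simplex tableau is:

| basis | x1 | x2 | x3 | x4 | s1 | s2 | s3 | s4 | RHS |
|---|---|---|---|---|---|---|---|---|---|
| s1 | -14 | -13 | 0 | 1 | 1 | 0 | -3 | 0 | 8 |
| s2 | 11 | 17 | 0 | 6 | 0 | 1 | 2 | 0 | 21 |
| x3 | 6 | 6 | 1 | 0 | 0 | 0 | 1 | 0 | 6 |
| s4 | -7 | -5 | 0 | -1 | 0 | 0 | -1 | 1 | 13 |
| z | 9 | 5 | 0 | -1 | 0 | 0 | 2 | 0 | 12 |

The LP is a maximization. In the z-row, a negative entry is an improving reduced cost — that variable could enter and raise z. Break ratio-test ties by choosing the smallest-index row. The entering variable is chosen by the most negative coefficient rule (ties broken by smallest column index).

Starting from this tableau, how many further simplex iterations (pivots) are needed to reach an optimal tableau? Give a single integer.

1

pivot: x4 in, s2 out → z = 31/2
No improving column remains; optimal.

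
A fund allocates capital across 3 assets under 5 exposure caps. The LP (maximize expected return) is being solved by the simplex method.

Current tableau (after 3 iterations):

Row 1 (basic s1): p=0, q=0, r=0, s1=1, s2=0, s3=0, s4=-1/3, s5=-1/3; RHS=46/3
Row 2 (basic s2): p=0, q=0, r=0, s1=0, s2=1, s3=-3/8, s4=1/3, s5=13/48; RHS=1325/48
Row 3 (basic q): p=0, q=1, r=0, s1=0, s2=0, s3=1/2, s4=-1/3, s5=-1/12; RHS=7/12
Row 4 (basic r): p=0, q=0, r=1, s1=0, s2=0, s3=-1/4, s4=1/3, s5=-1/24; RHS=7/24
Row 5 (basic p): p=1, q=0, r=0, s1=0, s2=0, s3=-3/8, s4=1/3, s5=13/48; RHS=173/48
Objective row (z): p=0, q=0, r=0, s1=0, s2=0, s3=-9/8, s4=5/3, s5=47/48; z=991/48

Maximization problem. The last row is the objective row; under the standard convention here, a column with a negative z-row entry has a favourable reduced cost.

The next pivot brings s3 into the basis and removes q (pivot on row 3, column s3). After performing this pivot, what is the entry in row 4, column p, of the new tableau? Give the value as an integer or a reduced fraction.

Pivot element is row 3, column s3: 1/2.
Normalize row 3: new (row 3, p) = 0/(1/2) = 0.
row 4 ← row 4 − (-1/4)·(new row 3): 0 − (-1/4)·0 = 0.

0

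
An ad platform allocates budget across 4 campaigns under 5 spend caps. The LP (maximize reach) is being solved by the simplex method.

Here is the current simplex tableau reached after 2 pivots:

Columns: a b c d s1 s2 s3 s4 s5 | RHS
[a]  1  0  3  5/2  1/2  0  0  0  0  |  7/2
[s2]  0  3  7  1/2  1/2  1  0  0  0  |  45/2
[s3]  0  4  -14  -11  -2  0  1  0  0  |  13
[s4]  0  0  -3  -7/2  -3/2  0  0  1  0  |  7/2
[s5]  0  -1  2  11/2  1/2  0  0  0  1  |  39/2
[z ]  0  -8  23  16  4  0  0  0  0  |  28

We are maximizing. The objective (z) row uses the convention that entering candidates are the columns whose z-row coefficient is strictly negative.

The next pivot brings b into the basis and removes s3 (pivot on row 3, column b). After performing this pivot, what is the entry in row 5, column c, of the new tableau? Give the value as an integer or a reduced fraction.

-3/2

Pivot element is row 3, column b: 4.
Normalize row 3: new (row 3, c) = (-14)/4 = -7/2.
row 5 ← row 5 − (-1)·(new row 3): 2 − (-1)·(-7/2) = -3/2.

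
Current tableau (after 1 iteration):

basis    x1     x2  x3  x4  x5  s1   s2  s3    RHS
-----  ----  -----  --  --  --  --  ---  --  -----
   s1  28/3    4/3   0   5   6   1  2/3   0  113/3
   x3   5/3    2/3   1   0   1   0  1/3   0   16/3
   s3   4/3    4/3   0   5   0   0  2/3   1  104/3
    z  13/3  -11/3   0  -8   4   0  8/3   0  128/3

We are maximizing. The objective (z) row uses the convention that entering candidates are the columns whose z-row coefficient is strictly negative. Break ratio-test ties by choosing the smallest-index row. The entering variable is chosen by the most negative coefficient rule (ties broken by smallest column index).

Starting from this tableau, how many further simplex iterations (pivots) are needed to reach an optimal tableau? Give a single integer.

pivot: x4 in, s3 out → z = 1472/15
pivot: x2 in, x3 out → z = 552/5
No improving column remains; optimal.

2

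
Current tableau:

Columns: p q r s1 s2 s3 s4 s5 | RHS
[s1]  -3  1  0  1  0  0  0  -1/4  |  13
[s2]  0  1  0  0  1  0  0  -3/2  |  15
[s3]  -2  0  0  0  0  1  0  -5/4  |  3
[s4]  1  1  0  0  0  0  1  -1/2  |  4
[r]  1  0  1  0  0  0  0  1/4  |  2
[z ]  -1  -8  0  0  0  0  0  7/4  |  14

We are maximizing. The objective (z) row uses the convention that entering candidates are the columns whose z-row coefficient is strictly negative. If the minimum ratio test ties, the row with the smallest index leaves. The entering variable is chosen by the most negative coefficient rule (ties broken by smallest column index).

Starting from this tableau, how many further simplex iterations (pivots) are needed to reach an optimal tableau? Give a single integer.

pivot: q in, s4 out → z = 46
pivot: s5 in, r out → z = 64
No improving column remains; optimal.

2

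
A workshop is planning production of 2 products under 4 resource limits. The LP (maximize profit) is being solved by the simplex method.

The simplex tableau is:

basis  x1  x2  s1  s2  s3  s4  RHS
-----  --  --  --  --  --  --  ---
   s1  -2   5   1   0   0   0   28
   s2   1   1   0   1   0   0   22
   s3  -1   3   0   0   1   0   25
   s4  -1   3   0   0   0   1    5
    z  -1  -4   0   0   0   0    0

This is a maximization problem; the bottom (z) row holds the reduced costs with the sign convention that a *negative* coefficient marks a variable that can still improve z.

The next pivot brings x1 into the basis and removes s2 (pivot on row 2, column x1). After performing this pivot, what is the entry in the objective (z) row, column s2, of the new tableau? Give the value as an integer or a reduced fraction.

Pivot element is row 2, column x1: 1.
Normalize row 2: new (row 2, s2) = 1/1 = 1.
z-row ← z-row − (-1)·(new row 2): 0 − (-1)·1 = 1.

1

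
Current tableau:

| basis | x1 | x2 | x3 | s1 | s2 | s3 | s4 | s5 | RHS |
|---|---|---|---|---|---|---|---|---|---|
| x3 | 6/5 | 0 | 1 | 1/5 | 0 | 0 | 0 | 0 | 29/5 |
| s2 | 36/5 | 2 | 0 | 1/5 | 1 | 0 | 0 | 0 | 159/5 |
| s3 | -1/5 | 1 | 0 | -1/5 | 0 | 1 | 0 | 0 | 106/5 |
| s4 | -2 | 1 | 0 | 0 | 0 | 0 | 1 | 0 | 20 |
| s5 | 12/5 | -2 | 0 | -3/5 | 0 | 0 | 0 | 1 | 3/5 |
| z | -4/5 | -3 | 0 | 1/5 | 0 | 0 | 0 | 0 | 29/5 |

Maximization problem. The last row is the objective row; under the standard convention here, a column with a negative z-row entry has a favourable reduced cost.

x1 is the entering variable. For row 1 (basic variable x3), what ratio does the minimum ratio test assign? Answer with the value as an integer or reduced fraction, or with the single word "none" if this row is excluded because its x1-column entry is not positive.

29/6

Ratio = RHS / (x1 entry) = (29/5) / (6/5) = 29/6.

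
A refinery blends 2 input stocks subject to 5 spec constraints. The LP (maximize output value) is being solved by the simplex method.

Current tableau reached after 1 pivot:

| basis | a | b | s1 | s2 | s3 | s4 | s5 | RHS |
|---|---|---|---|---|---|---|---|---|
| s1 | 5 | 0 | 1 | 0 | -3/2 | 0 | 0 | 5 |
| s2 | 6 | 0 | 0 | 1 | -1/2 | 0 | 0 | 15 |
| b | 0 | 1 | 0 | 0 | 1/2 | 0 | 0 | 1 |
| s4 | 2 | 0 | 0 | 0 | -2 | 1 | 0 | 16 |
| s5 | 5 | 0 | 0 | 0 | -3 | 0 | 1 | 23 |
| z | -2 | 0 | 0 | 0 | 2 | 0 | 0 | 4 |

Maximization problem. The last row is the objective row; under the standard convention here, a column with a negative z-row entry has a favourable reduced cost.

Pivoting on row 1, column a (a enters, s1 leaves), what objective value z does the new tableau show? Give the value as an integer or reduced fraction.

Minimum ratio for a: 5/5 = 1.
z changes by −(z-row coeff of a)·ratio = −(-2)·1 = 2.
New z = 4 + 2 = 6.

6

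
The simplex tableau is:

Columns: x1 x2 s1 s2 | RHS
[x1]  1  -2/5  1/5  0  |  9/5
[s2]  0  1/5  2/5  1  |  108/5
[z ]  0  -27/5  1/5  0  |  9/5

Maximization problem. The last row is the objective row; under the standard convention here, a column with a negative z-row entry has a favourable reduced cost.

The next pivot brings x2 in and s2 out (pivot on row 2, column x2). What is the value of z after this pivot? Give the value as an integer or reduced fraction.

Minimum ratio for x2: (108/5)/(1/5) = 108.
z changes by −(z-row coeff of x2)·ratio = −(-27/5)·108 = 2916/5.
New z = 9/5 + (2916/5) = 585.

585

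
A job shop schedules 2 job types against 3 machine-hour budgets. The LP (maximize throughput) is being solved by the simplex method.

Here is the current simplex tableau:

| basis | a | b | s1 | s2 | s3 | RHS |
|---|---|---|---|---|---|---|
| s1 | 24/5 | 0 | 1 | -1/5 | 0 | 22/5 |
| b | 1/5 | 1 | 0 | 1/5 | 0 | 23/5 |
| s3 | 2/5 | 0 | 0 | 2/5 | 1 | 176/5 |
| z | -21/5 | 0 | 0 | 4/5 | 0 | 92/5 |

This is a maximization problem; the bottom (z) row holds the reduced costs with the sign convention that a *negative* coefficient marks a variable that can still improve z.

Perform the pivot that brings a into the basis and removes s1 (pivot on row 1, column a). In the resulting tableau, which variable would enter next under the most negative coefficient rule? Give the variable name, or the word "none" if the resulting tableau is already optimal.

Pivot element 24/5. New z-row = old z-row − (-21/5)·(row 1/(24/5)).
Updated z-row coefficients: a: 0, b: 0, s1: 7/8, s2: 5/8, s3: 0.
No coefficient is strictly negative; the tableau after this pivot is optimal.

none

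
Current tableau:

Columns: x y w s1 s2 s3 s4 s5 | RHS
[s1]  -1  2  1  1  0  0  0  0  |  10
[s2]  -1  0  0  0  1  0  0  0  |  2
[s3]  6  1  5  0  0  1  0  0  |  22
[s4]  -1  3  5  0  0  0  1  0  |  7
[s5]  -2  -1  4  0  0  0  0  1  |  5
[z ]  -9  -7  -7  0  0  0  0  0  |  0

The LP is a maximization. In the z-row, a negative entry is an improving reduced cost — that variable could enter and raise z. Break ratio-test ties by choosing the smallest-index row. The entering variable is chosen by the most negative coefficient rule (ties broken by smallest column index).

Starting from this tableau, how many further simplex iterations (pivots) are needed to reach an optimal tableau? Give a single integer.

pivot: x in, s3 out → z = 33
pivot: y in, s4 out → z = 979/19
No improving column remains; optimal.

2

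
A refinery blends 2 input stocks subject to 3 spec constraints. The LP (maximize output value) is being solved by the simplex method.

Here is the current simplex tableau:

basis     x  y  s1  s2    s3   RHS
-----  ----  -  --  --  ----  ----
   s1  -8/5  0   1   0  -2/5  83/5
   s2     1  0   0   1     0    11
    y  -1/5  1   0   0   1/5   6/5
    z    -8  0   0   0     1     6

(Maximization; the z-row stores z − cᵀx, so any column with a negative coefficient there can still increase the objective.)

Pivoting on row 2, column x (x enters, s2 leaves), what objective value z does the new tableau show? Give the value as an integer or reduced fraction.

Minimum ratio for x: 11/1 = 11.
z changes by −(z-row coeff of x)·ratio = −(-8)·11 = 88.
New z = 6 + 88 = 94.

94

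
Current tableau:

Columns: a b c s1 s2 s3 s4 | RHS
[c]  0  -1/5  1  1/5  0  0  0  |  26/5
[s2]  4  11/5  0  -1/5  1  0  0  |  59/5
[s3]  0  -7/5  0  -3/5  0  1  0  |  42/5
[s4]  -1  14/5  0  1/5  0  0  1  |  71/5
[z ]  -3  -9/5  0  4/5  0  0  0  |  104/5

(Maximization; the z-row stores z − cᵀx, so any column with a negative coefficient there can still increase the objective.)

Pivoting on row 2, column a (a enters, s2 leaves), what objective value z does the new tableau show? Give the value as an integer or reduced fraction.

Minimum ratio for a: (59/5)/4 = 59/20.
z changes by −(z-row coeff of a)·ratio = −(-3)·(59/20) = 177/20.
New z = 104/5 + (177/20) = 593/20.

593/20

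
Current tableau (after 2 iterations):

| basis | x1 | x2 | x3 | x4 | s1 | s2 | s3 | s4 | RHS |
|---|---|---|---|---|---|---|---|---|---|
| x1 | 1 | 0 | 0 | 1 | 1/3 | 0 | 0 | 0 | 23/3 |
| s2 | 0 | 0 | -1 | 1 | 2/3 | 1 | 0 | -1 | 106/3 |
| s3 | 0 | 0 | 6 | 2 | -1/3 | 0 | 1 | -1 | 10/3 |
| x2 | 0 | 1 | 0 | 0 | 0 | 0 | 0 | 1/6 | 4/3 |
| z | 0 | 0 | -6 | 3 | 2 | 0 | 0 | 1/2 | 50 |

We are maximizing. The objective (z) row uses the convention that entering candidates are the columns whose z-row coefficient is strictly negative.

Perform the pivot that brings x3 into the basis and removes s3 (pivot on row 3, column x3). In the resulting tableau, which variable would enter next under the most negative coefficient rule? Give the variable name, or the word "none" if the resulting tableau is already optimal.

Pivot element 6. New z-row = old z-row − (-6)·(row 3/6).
Updated z-row coefficients: x1: 0, x2: 0, x3: 0, x4: 5, s1: 5/3, s2: 0, s3: 1, s4: -1/2.
The most negative is -1/2 in column s4, so s4 would enter next.

s4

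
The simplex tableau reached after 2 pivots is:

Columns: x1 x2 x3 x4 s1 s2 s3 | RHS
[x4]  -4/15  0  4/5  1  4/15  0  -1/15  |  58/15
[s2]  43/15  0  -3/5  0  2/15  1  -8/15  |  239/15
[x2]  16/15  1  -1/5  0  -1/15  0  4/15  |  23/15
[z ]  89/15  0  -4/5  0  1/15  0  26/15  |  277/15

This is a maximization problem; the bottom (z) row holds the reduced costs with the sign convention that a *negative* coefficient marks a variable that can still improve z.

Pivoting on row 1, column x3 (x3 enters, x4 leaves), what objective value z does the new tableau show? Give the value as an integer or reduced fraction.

67/3

Minimum ratio for x3: (58/15)/(4/5) = 29/6.
z changes by −(z-row coeff of x3)·ratio = −(-4/5)·(29/6) = 58/15.
New z = 277/15 + (58/15) = 67/3.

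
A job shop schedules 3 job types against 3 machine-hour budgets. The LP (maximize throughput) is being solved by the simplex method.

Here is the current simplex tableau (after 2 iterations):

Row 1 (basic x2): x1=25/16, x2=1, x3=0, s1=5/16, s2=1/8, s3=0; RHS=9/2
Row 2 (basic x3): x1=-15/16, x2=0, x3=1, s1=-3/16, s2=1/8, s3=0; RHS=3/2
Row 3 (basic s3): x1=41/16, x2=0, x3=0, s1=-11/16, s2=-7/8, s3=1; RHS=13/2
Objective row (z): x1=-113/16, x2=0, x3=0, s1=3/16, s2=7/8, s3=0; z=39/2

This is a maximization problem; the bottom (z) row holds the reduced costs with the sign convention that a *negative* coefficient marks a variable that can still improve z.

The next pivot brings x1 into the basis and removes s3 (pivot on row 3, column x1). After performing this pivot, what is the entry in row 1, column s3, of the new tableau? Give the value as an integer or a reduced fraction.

-25/41

Pivot element is row 3, column x1: 41/16.
Normalize row 3: new (row 3, s3) = 1/(41/16) = 16/41.
row 1 ← row 1 − (25/16)·(new row 3): 0 − (25/16)·(16/41) = -25/41.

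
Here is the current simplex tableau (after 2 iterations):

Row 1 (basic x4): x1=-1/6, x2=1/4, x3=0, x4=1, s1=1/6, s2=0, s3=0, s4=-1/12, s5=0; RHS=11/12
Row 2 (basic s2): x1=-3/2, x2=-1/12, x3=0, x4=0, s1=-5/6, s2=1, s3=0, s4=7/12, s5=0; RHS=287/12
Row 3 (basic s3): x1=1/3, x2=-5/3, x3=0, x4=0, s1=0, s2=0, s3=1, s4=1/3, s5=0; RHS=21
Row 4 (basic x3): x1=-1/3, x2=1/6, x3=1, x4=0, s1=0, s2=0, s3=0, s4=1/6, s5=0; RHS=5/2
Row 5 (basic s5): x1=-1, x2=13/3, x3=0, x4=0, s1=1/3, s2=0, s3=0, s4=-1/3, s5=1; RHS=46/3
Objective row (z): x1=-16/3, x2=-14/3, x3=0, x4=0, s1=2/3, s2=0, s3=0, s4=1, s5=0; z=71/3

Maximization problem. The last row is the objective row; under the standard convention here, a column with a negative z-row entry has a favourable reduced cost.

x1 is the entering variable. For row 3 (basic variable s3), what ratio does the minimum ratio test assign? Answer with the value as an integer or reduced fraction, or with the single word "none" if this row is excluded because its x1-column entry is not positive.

Ratio = RHS / (x1 entry) = 21 / (1/3) = 63.

63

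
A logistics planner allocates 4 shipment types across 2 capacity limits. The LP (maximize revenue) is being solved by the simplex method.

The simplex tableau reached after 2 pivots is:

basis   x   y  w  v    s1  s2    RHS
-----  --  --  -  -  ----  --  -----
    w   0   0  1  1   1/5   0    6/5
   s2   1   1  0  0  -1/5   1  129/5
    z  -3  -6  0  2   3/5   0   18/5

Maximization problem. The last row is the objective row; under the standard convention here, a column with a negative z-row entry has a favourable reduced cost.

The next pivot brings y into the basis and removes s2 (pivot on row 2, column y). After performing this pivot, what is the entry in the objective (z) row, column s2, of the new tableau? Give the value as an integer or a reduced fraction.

6

Pivot element is row 2, column y: 1.
Normalize row 2: new (row 2, s2) = 1/1 = 1.
z-row ← z-row − (-6)·(new row 2): 0 − (-6)·1 = 6.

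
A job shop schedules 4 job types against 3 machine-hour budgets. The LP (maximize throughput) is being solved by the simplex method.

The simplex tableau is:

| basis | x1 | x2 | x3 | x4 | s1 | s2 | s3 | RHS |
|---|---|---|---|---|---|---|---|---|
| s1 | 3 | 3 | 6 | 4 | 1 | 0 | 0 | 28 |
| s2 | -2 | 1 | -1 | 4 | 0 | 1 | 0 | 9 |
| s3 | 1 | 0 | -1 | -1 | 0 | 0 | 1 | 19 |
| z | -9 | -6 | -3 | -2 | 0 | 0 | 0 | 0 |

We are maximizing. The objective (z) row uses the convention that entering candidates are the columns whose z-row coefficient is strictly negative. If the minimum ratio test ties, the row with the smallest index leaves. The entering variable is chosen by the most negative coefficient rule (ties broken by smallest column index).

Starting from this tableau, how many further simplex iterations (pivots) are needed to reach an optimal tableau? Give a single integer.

1

pivot: x1 in, s1 out → z = 84
No improving column remains; optimal.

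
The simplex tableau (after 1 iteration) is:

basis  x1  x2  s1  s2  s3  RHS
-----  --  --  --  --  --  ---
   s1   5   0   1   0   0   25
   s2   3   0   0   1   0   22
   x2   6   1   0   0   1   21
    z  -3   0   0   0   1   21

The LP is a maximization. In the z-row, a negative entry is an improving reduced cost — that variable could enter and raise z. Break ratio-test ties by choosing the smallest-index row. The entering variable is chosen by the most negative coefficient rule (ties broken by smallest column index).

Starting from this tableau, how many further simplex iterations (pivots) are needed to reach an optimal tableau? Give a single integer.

1

pivot: x1 in, x2 out → z = 63/2
No improving column remains; optimal.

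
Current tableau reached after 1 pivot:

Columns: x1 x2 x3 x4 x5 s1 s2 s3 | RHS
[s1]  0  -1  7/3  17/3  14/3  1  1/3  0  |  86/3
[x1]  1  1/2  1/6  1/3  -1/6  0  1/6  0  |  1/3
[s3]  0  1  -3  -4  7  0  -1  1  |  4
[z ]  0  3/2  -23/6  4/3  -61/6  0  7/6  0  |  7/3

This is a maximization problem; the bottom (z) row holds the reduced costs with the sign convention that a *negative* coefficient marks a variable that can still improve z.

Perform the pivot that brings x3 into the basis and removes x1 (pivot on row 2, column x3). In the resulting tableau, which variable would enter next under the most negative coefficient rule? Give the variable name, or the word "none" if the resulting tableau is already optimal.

x5

Pivot element 1/6. New z-row = old z-row − (-23/6)·(row 2/(1/6)).
Updated z-row coefficients: x1: 23, x2: 13, x3: 0, x4: 9, x5: -14, s1: 0, s2: 5, s3: 0.
The most negative is -14 in column x5, so x5 would enter next.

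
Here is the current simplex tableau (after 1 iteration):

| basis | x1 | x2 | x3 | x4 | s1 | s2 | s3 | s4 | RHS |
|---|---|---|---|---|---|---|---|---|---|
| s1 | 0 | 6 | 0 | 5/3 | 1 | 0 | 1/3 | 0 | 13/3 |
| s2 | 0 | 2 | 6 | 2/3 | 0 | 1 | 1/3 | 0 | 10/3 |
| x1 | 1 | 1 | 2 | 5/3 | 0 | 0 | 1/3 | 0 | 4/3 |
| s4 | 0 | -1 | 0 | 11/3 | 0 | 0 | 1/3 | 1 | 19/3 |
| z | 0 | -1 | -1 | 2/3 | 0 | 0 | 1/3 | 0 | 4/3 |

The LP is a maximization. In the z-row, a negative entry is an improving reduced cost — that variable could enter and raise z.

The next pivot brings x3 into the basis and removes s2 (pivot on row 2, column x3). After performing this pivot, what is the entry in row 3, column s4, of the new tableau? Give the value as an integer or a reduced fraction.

Pivot element is row 2, column x3: 6.
Normalize row 2: new (row 2, s4) = 0/6 = 0.
row 3 ← row 3 − 2·(new row 2): 0 − 2·0 = 0.

0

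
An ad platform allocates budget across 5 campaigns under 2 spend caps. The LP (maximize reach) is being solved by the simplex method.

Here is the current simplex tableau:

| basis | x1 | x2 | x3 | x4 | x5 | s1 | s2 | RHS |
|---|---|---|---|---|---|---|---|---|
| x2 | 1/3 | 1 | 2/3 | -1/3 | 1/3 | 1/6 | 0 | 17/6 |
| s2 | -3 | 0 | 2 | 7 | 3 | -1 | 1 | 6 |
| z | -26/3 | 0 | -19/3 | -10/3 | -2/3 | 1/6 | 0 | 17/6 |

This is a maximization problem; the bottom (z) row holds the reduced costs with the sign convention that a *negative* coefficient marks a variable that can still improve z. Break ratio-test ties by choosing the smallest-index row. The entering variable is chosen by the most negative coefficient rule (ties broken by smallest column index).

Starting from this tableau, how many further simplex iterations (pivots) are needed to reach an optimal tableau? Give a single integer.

pivot: x1 in, x2 out → z = 153/2
pivot: x4 in, s2 out → z = 171
No improving column remains; optimal.

2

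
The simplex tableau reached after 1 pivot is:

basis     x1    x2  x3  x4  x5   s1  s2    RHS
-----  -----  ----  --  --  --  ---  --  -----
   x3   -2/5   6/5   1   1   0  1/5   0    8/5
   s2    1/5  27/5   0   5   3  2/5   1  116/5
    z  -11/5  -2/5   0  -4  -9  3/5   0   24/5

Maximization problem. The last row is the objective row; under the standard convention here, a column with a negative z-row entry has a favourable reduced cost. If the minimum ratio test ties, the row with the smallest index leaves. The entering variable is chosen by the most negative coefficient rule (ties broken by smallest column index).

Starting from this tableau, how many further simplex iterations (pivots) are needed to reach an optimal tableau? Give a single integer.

2

pivot: x5 in, s2 out → z = 372/5
pivot: x1 in, x5 out → z = 260
No improving column remains; optimal.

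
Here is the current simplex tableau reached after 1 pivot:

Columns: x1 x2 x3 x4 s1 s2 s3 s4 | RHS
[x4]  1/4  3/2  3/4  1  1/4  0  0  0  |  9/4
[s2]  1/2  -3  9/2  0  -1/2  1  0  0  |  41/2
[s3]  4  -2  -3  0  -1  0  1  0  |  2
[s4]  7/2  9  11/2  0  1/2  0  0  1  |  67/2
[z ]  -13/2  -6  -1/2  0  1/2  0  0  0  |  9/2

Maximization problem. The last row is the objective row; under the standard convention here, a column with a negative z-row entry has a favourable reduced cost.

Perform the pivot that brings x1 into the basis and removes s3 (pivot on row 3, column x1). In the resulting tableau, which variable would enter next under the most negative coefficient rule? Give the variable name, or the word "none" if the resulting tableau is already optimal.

Pivot element 4. New z-row = old z-row − (-13/2)·(row 3/4).
Updated z-row coefficients: x1: 0, x2: -37/4, x3: -43/8, x4: 0, s1: -9/8, s2: 0, s3: 13/8, s4: 0.
The most negative is -37/4 in column x2, so x2 would enter next.

x2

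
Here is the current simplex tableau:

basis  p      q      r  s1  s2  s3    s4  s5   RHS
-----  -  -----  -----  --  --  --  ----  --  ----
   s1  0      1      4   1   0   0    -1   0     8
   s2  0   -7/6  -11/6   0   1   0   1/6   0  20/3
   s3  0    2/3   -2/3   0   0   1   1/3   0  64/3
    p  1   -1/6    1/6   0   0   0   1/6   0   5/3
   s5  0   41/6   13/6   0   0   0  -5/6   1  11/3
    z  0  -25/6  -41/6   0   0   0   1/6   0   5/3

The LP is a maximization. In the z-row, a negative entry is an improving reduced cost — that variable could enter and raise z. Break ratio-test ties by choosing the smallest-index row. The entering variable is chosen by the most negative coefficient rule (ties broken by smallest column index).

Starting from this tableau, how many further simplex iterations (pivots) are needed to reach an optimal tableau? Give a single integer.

3

pivot: r in, s5 out → z = 172/13
pivot: s4 in, s1 out → z = 132/7
pivot: q in, p out → z = 26
No improving column remains; optimal.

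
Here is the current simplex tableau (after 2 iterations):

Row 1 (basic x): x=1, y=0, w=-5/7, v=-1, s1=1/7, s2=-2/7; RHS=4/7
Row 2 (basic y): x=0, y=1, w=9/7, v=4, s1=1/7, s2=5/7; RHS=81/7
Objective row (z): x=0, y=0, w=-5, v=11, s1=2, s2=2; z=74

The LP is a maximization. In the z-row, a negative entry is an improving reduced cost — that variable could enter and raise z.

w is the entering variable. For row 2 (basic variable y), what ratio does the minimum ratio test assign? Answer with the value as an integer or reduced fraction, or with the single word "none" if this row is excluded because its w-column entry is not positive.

Ratio = RHS / (w entry) = (81/7) / (9/7) = 9.

9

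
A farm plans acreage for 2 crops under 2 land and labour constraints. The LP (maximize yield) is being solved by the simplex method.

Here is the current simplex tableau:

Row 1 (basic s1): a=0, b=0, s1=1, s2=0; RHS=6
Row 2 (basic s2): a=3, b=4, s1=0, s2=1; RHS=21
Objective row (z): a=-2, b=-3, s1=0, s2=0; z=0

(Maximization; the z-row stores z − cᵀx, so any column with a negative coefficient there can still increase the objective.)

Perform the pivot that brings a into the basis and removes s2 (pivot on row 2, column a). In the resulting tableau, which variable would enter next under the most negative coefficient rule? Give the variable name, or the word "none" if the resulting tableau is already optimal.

Pivot element 3. New z-row = old z-row − (-2)·(row 2/3).
Updated z-row coefficients: a: 0, b: -1/3, s1: 0, s2: 2/3.
The most negative is -1/3 in column b, so b would enter next.

b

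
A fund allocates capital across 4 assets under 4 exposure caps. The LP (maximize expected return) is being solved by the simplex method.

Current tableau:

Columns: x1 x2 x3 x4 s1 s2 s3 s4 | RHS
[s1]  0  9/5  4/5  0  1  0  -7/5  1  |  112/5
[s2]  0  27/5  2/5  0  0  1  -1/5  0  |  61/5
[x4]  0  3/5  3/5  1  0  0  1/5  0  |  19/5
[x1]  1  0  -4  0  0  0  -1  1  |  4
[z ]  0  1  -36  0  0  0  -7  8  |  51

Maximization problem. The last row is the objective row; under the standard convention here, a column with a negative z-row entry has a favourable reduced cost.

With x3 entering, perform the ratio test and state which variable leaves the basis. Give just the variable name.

Ratios: row 1 (s1): (112/5)/(4/5) = 28; row 2 (s2): (61/5)/(2/5) = 61/2; row 3 (x4): (19/5)/(3/5) = 19/3; row 4 (x1): entry -4 ≤ 0, skip.
Minimum ratio 19/3 is in the x4 row, so x4 leaves.

x4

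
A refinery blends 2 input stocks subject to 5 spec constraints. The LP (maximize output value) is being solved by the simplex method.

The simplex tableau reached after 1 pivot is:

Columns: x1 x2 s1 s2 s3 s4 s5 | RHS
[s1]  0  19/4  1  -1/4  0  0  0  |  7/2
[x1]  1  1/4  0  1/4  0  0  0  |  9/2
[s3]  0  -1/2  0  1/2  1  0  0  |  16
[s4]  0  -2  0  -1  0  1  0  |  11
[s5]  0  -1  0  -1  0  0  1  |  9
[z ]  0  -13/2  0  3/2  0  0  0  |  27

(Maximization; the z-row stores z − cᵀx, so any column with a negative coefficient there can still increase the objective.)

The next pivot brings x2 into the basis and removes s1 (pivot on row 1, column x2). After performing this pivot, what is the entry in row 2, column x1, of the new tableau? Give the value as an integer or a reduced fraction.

1

Pivot element is row 1, column x2: 19/4.
Normalize row 1: new (row 1, x1) = 0/(19/4) = 0.
row 2 ← row 2 − (1/4)·(new row 1): 1 − (1/4)·0 = 1.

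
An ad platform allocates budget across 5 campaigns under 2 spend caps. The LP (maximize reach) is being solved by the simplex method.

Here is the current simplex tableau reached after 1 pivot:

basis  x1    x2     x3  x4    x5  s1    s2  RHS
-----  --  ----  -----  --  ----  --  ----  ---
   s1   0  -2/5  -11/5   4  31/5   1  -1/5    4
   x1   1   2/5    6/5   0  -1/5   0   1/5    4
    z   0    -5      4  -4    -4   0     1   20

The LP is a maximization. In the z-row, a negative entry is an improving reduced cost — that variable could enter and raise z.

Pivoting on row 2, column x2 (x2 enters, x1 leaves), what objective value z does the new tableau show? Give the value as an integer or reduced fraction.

70

Minimum ratio for x2: 4/(2/5) = 10.
z changes by −(z-row coeff of x2)·ratio = −(-5)·10 = 50.
New z = 20 + 50 = 70.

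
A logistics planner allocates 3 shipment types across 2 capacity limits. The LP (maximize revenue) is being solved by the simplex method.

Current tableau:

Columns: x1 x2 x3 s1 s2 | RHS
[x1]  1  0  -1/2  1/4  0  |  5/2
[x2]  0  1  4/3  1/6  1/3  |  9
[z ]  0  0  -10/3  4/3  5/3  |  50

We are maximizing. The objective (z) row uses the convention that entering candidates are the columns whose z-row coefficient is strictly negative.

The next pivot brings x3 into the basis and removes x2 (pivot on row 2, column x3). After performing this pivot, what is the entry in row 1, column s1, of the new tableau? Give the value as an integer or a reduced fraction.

Pivot element is row 2, column x3: 4/3.
Normalize row 2: new (row 2, s1) = (1/6)/(4/3) = 1/8.
row 1 ← row 1 − (-1/2)·(new row 2): 1/4 − (-1/2)·(1/8) = 5/16.

5/16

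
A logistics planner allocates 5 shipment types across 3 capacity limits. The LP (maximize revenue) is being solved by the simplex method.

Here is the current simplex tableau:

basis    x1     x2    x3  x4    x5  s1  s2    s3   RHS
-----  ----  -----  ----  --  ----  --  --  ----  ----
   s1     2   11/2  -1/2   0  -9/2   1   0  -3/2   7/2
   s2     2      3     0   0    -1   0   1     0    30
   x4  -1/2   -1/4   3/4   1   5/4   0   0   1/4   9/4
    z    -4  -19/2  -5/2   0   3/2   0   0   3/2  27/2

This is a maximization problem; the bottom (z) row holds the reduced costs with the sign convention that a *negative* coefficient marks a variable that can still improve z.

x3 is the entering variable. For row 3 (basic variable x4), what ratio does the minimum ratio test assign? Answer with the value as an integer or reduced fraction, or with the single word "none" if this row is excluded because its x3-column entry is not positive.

Ratio = RHS / (x3 entry) = (9/4) / (3/4) = 3.

3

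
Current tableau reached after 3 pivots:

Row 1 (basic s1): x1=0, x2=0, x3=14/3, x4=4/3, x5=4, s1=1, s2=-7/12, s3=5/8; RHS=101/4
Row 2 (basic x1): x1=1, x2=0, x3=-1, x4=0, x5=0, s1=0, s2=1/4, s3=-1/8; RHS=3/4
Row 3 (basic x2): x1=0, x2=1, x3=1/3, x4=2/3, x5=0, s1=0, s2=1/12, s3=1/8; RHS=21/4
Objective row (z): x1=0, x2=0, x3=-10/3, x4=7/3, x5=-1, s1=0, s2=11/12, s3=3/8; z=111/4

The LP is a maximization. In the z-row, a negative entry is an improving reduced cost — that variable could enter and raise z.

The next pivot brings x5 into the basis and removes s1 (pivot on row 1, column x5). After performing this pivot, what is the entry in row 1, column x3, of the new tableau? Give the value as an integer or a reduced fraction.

Pivot element is row 1, column x5: 4.
Normalize row 1: new (row 1, x3) = (14/3)/4 = 7/6.
Row 1 is the pivot row, so the entry is 7/6.

7/6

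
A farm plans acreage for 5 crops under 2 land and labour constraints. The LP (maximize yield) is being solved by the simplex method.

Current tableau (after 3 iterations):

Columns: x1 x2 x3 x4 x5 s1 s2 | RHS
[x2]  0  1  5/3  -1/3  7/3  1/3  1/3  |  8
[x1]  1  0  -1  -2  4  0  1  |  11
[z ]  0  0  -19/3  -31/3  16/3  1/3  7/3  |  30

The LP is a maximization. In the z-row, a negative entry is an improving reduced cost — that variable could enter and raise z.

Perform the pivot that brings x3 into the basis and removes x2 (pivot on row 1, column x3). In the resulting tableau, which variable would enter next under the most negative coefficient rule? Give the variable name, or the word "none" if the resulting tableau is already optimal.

x4

Pivot element 5/3. New z-row = old z-row − (-19/3)·(row 1/(5/3)).
Updated z-row coefficients: x1: 0, x2: 19/5, x3: 0, x4: -58/5, x5: 71/5, s1: 8/5, s2: 18/5.
The most negative is -58/5 in column x4, so x4 would enter next.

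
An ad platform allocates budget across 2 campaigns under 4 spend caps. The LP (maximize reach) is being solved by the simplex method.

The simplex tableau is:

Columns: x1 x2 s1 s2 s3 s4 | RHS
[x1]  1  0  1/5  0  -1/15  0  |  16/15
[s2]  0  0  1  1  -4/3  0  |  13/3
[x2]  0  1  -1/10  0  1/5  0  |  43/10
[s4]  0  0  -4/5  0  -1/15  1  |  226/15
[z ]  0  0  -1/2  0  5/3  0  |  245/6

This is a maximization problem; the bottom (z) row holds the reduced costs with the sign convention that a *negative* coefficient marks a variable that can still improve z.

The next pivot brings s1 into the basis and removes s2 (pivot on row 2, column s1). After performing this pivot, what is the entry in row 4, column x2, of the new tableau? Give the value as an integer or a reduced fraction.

0

Pivot element is row 2, column s1: 1.
Normalize row 2: new (row 2, x2) = 0/1 = 0.
row 4 ← row 4 − (-4/5)·(new row 2): 0 − (-4/5)·0 = 0.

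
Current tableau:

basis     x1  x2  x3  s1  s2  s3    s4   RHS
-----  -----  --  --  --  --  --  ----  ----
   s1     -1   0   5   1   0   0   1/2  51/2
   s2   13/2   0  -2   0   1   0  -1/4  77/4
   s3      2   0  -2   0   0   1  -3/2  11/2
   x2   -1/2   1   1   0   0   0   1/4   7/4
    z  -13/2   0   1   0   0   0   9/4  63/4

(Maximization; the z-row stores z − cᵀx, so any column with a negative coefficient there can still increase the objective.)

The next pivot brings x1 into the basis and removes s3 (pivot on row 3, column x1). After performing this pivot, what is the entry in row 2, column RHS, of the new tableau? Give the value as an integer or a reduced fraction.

Pivot element is row 3, column x1: 2.
Normalize row 3: new (row 3, RHS) = (11/2)/2 = 11/4.
row 2 ← row 2 − (13/2)·(new row 3): 77/4 − (13/2)·(11/4) = 11/8.

11/8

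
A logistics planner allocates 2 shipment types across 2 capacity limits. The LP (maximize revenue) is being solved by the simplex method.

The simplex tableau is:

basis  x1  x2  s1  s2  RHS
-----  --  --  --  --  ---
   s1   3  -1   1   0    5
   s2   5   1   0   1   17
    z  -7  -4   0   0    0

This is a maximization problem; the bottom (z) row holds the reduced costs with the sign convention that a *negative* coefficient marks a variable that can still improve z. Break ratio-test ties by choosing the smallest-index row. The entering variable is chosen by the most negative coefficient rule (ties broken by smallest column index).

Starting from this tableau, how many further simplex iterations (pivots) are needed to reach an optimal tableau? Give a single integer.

pivot: x1 in, s1 out → z = 35/3
pivot: x2 in, s2 out → z = 129/4
pivot: s1 in, x1 out → z = 68
No improving column remains; optimal.

3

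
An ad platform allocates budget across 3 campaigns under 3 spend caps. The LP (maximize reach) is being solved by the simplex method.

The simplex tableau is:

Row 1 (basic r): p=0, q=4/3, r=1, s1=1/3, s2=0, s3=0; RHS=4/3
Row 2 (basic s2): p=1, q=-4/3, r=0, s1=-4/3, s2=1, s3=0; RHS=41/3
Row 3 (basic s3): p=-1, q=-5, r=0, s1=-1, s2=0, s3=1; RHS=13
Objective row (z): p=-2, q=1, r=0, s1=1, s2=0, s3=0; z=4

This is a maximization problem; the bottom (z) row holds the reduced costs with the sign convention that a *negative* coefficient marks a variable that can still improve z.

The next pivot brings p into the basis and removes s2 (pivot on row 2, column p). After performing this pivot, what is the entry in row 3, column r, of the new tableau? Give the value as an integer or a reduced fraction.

0

Pivot element is row 2, column p: 1.
Normalize row 2: new (row 2, r) = 0/1 = 0.
row 3 ← row 3 − (-1)·(new row 2): 0 − (-1)·0 = 0.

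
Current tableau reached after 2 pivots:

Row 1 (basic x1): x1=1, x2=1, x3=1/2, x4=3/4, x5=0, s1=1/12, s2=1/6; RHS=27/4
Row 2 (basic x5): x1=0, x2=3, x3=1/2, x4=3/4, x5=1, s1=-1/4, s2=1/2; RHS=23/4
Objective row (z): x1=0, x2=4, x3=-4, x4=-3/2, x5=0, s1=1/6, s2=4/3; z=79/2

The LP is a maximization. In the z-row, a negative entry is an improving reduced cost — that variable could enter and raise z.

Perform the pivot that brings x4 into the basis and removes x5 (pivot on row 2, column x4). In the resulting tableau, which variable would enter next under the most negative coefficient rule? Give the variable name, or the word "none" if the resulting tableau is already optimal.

x3

Pivot element 3/4. New z-row = old z-row − (-3/2)·(row 2/(3/4)).
Updated z-row coefficients: x1: 0, x2: 10, x3: -3, x4: 0, x5: 2, s1: -1/3, s2: 7/3.
The most negative is -3 in column x3, so x3 would enter next.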